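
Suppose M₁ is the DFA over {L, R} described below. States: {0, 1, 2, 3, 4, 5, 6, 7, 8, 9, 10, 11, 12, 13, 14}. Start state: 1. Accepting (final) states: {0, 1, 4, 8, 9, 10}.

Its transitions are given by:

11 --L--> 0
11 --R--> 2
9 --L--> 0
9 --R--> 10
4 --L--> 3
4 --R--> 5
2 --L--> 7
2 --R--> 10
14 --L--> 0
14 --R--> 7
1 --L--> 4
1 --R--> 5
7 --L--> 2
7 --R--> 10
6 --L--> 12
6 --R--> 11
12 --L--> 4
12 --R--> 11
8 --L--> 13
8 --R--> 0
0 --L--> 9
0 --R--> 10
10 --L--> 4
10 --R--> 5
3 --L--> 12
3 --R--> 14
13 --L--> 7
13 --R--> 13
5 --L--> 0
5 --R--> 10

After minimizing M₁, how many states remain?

8

First remove the unreachable states {6,8,13}; 12 states remain.
Initial partition by acceptance: {0,1,4,9,10} | {2,3,5,7,11,12,14}.
Split {0,1,4,9,10} by δ(·,L) → {0,1,9,10} and {4}.
Refine {0,1,9,10} on symbol L: members go to different blocks, giving {0,9} and {1,10}.
Split {2,3,5,7,11,12,14} by δ(·,L) → {2,3,7} and {5,11,14} and {12}.
Refine {2,3,7} on symbol L: members go to different blocks, giving {2,7} and {3}.
Split {5,11,14} by δ(·,R) → {11,14} and {5}.
No further refinement is possible. Final partition (8 blocks): {0,9} | {2,7} | {4} | {1,10} | {11,14} | {12} | {3} | {5}.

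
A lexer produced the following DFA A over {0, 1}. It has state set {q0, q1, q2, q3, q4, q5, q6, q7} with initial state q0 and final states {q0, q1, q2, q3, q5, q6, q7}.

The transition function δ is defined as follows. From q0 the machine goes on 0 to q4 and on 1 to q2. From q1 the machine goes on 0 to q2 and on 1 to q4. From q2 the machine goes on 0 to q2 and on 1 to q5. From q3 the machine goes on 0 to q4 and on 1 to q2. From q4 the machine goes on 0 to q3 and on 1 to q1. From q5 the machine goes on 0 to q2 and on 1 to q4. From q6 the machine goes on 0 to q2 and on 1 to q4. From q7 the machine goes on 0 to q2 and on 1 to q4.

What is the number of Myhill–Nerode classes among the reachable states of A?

4

States {q6,q7} cannot be reached from the start state, so discard them.
Initial partition by acceptance: {q0,q1,q2,q3,q5} | {q4}.
Refine {q0,q1,q2,q3,q5} on symbol 0: members go to different blocks, giving {q1,q2,q5} and {q0,q3}.
Refine {q1,q2,q5} on symbol 1: members go to different blocks, giving {q1,q5} and {q2}.
No further refinement is possible. Final partition (4 blocks): {q1,q5} | {q4} | {q0,q3} | {q2}.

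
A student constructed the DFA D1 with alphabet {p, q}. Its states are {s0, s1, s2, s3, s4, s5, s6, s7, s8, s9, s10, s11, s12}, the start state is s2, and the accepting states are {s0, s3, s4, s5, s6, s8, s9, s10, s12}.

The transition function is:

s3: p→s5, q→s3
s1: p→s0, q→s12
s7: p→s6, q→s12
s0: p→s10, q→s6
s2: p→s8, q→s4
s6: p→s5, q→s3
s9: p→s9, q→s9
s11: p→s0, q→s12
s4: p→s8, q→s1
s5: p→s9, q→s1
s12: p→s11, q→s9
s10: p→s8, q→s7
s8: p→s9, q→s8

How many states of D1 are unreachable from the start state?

0

A breadth-first search from the start state visits every state.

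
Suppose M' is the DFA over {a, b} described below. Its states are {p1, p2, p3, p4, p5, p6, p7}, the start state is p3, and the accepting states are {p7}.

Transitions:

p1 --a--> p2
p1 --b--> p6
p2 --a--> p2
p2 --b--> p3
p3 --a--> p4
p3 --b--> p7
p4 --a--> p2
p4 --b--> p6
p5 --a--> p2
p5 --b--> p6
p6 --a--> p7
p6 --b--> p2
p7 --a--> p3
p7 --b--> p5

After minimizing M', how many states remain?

First remove the unreachable states {p1}; 6 states remain.
Start with accepting vs non-accepting: {p7} | {p2,p3,p4,p5,p6}.
Split {p2,p3,p4,p5,p6} by δ(·,a) → {p2,p3,p4,p5} and {p6}.
Split {p2,p3,p4,p5} by δ(·,b) → {p4,p5} and {p2} and {p3}.
No further refinement is possible. Final partition (5 blocks): {p7} | {p4,p5} | {p6} | {p2} | {p3}.

5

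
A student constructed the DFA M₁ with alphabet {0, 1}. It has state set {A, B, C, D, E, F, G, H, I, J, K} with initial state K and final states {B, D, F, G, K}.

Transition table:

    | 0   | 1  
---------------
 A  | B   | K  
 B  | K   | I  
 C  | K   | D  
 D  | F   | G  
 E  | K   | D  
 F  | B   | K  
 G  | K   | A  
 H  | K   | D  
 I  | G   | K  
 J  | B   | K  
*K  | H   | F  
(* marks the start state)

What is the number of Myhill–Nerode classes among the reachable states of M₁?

States {C,E,J} cannot be reached from the start state, so discard them.
Start with accepting vs non-accepting: {B,D,F,G,K} | {A,H,I}.
Refine {B,D,F,G,K} on symbol 0: members go to different blocks, giving {B,D,F,G} and {K}.
Refine {B,D,F,G} on symbol 0: members go to different blocks, giving {B,G} and {D,F}.
Split {A,H,I} by δ(·,0) → {A,I} and {H}.
On input 0, block {D,F} splits into {D} and {F}.
No further refinement is possible. Final partition (6 blocks): {B,G} | {A,I} | {K} | {D} | {H} | {F}.

6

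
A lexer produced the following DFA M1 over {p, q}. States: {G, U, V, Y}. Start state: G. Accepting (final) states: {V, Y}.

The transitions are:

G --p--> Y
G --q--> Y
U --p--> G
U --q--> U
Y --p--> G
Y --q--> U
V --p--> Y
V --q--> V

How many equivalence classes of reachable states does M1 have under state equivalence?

3

Reachable states from the start: {G,U,Y}. Unreachable: {V} — drop them.
P0 = {Y} | {G,U}.
Refine {G,U} on symbol p: members go to different blocks, giving {U} and {G}.
Stable partition: {Y} | {U} | {G} — 3 equivalence classes.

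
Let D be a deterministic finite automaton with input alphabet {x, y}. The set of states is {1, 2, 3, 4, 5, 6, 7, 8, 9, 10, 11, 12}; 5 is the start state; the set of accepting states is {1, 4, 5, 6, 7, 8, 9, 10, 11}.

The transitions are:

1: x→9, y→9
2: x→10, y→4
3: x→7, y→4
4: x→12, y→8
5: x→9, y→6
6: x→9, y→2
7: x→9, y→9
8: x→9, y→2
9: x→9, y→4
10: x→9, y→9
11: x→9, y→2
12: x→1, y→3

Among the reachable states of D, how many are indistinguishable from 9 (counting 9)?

1

States {11} cannot be reached from the start state, so discard them.
Initial partition by acceptance: {1,4,5,6,7,8,9,10} | {2,3,12}.
Refine {1,4,5,6,7,8,9,10} on symbol x: members go to different blocks, giving {1,5,6,7,8,9,10} and {4}.
Refine {1,5,6,7,8,9,10} on symbol y: members go to different blocks, giving {1,5,7,10} and {6,8} and {9}.
On input y, block {1,5,7,10} splits into {1,7,10} and {5}.
Refine {2,3,12} on symbol y: members go to different blocks, giving {2,3} and {12}.
The partition is now stable with 7 blocks: {1,7,10} | {2,3} | {4} | {6,8} | {9} | {5} | {12}.
State 9 belongs to the block {9}, which has 1 states.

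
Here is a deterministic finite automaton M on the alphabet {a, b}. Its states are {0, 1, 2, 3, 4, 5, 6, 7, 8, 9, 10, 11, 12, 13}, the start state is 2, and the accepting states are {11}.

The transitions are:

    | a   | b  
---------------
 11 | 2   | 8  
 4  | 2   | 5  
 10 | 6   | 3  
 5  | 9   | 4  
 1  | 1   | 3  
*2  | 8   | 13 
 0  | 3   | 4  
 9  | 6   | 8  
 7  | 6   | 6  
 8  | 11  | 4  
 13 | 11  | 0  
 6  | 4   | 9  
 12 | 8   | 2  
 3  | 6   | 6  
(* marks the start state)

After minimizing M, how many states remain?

10

First remove the unreachable states {1,7,10,12}; 10 states remain.
Initial partition by acceptance: {11} | {0,2,3,4,5,6,8,9,13}.
On input a, block {0,2,3,4,5,6,8,9,13} splits into {0,2,3,4,5,6,9} and {8,13}.
Refine {0,2,3,4,5,6,9} on symbol a: members go to different blocks, giving {0,3,4,5,6,9} and {2}.
Split {0,3,4,5,6,9} by δ(·,a) → {0,3,5,6,9} and {4}.
Refine {0,3,5,6,9} on symbol a: members go to different blocks, giving {0,3,5,9} and {6}.
On input a, block {0,3,5,9} splits into {0,5} and {3,9}.
On input b, block {8,13} splits into {8} and {13}.
On input b, block {3,9} splits into {3} and {9}.
Refine {0,5} on symbol a: members go to different blocks, giving {0} and {5}.
The partition is now stable with 10 blocks: {11} | {0} | {8} | {2} | {4} | {6} | {3} | {13} | {9} | {5}.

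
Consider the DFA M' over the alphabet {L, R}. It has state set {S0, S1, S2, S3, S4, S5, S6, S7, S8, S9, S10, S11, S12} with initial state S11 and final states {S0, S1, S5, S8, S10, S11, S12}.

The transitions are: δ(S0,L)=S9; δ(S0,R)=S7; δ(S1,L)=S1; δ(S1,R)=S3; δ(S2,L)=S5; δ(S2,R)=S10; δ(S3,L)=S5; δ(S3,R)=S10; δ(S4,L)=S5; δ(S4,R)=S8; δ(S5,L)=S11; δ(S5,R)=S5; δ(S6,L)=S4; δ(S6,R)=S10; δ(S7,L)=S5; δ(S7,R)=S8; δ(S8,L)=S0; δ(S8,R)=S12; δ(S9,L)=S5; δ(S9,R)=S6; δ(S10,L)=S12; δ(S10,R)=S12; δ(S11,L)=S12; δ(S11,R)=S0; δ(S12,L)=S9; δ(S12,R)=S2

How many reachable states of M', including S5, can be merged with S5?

1

First remove the unreachable states {S1,S3}; 11 states remain.
Start with accepting vs non-accepting: {S0,S5,S8,S10,S11,S12} | {S2,S4,S6,S7,S9}.
Refine {S0,S5,S8,S10,S11,S12} on symbol L: members go to different blocks, giving {S5,S8,S10,S11} and {S0,S12}.
On input L, block {S5,S8,S10,S11} splits into {S8,S10,S11} and {S5}.
On input L, block {S2,S4,S6,S7,S9} splits into {S2,S4,S7,S9} and {S6}.
On input R, block {S2,S4,S7,S9} splits into {S2,S4,S7} and {S9}.
Stable partition: {S8,S10,S11} | {S2,S4,S7} | {S0,S12} | {S5} | {S6} | {S9} — 6 equivalence classes.
The equivalence class containing S5 is {S5}, of size 1.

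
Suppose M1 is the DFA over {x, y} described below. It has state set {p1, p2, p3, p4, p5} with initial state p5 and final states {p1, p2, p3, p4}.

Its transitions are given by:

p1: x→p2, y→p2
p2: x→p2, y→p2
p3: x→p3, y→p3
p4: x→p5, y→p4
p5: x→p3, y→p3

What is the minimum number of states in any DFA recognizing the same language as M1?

2

States {p1,p2,p4} cannot be reached from the start state, so discard them.
Start with accepting vs non-accepting: {p3} | {p5}.
No further refinement is possible. Final partition (2 blocks): {p3} | {p5}.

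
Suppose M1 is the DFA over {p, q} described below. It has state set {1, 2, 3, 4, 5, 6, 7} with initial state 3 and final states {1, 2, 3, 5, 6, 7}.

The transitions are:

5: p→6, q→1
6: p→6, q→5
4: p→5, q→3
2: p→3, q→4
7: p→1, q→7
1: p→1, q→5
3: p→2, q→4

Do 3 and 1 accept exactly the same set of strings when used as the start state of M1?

No

States {7} cannot be reached from the start state, so discard them.
Initial partition by acceptance: {1,2,3,5,6} | {4}.
Refine {1,2,3,5,6} on symbol q: members go to different blocks, giving {1,5,6} and {2,3}.
No further refinement is possible. Final partition (3 blocks): {1,5,6} | {4} | {2,3}.
3 and 1 end up in different blocks, so they are distinguishable. For instance, the string 'q' is accepted from only 1.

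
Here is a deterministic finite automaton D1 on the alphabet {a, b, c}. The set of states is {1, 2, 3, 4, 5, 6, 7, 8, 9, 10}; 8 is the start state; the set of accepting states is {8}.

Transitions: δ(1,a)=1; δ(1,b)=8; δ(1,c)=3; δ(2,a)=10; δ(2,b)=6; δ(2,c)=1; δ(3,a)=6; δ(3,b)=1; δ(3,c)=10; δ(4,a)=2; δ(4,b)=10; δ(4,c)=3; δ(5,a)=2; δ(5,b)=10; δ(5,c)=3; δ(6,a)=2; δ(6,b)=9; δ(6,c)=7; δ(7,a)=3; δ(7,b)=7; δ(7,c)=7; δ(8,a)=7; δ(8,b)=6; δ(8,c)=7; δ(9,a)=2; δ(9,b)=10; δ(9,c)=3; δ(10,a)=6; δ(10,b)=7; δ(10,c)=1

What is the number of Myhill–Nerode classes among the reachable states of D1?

8

Reachable states from the start: {1,2,3,6,7,8,9,10}. Unreachable: {4,5} — drop them.
Initial partition by acceptance: {8} | {1,2,3,6,7,9,10}.
On input b, block {1,2,3,6,7,9,10} splits into {2,3,6,7,9,10} and {1}.
Split {2,3,6,7,9,10} by δ(·,b) → {2,6,7,9,10} and {3}.
Split {2,6,7,9,10} by δ(·,a) → {2,6,9,10} and {7}.
Split {2,6,9,10} by δ(·,b) → {2,6,9} and {10}.
On input a, block {2,6,9} splits into {6,9} and {2}.
Refine {6,9} on symbol b: members go to different blocks, giving {6} and {9}.
Stable partition: {8} | {6} | {1} | {3} | {7} | {10} | {2} | {9} — 8 equivalence classes.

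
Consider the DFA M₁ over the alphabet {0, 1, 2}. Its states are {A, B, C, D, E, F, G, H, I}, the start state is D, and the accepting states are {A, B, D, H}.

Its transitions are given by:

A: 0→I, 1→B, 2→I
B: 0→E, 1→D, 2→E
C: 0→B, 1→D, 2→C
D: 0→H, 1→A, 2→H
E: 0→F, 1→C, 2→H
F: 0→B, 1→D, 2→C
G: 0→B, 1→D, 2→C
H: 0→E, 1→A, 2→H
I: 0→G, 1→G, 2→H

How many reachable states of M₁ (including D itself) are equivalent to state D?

Start with accepting vs non-accepting: {A,B,D,H} | {C,E,F,G,I}.
On input 0, block {A,B,D,H} splits into {A,B,H} and {D}.
Refine {A,B,H} on symbol 1: members go to different blocks, giving {A,H} and {B}.
Refine {A,H} on symbol 1: members go to different blocks, giving {A} and {H}.
On input 0, block {C,E,F,G,I} splits into {C,F,G} and {E,I}.
The partition is now stable with 6 blocks: {A} | {C,F,G} | {D} | {B} | {H} | {E,I}.
State D belongs to the block {D}, which has 1 states.

1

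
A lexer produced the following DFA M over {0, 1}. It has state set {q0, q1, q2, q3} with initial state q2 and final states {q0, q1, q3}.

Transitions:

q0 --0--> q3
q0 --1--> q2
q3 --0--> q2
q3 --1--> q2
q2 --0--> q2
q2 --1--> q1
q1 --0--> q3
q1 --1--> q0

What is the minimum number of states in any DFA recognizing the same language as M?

P0 = {q0,q1,q3} | {q2}.
Split {q0,q1,q3} by δ(·,0) → {q0,q1} and {q3}.
Refine {q0,q1} on symbol 1: members go to different blocks, giving {q0} and {q1}.
No further refinement is possible. Final partition (4 blocks): {q0} | {q2} | {q3} | {q1}.

4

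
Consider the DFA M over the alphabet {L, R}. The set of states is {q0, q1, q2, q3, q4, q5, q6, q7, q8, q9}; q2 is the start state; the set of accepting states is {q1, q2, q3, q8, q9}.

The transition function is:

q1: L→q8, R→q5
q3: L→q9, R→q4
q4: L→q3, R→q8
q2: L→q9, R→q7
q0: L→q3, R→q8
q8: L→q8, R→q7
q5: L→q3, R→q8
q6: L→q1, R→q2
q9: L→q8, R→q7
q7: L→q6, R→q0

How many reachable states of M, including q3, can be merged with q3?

Start with accepting vs non-accepting: {q1,q2,q3,q8,q9} | {q0,q4,q5,q6,q7}.
On input L, block {q0,q4,q5,q6,q7} splits into {q0,q4,q5,q6} and {q7}.
Refine {q1,q2,q3,q8,q9} on symbol R: members go to different blocks, giving {q2,q8,q9} and {q1,q3}.
The partition is now stable with 4 blocks: {q2,q8,q9} | {q0,q4,q5,q6} | {q7} | {q1,q3}.
State q3 belongs to the block {q1,q3}, which has 2 states.

2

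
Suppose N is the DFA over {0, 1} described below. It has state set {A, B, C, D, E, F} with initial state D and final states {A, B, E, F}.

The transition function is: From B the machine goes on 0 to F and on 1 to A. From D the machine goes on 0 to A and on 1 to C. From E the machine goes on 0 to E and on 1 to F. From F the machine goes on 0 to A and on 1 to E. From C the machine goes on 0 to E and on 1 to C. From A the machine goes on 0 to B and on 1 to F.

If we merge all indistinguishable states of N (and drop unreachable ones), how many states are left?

Every state is reachable, so we keep all 6.
Initial partition by acceptance: {A,B,E,F} | {C,D}.
No further refinement is possible. Final partition (2 blocks): {A,B,E,F} | {C,D}.

2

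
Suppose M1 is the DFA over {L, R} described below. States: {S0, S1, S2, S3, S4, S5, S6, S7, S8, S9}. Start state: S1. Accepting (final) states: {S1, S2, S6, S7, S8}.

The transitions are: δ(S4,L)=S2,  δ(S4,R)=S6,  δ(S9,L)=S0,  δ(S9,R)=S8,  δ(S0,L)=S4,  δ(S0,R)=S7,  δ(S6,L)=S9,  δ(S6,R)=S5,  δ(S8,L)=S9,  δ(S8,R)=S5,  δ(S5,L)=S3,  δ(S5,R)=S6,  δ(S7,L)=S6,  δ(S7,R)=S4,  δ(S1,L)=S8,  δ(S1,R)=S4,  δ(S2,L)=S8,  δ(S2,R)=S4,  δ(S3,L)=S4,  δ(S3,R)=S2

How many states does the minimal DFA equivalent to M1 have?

Start with accepting vs non-accepting: {S1,S2,S6,S7,S8} | {S0,S3,S4,S5,S9}.
Refine {S1,S2,S6,S7,S8} on symbol L: members go to different blocks, giving {S1,S2,S7} and {S6,S8}.
Refine {S0,S3,S4,S5,S9} on symbol L: members go to different blocks, giving {S0,S3,S5,S9} and {S4}.
Refine {S0,S3,S5,S9} on symbol L: members go to different blocks, giving {S0,S3} and {S5,S9}.
Stable partition: {S1,S2,S7} | {S0,S3} | {S6,S8} | {S4} | {S5,S9} — 5 equivalence classes.

5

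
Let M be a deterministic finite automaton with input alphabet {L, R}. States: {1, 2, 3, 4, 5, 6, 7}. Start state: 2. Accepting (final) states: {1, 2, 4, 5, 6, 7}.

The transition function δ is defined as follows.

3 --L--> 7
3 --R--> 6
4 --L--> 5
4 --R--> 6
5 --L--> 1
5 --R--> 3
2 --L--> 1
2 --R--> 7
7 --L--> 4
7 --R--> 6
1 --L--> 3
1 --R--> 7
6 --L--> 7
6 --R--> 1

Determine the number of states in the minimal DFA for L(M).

7

P0 = {1,2,4,5,6,7} | {3}.
On input L, block {1,2,4,5,6,7} splits into {2,4,5,6,7} and {1}.
Split {2,4,5,6,7} by δ(·,L) → {4,6,7} and {2,5}.
On input L, block {4,6,7} splits into {6,7} and {4}.
Refine {6,7} on symbol L: members go to different blocks, giving {6} and {7}.
On input R, block {2,5} splits into {2} and {5}.
Stable partition: {6} | {3} | {1} | {2} | {4} | {7} | {5} — 7 equivalence classes.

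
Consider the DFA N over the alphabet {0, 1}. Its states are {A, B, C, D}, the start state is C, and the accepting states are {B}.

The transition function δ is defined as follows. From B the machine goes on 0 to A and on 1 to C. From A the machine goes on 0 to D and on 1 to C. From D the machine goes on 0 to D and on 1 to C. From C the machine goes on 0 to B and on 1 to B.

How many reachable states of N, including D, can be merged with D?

2

All states are reachable from the start state.
P0 = {B} | {A,C,D}.
Split {A,C,D} by δ(·,0) → {A,D} and {C}.
No further refinement is possible. Final partition (3 blocks): {B} | {A,D} | {C}.
The equivalence class containing D is {A,D}, of size 2.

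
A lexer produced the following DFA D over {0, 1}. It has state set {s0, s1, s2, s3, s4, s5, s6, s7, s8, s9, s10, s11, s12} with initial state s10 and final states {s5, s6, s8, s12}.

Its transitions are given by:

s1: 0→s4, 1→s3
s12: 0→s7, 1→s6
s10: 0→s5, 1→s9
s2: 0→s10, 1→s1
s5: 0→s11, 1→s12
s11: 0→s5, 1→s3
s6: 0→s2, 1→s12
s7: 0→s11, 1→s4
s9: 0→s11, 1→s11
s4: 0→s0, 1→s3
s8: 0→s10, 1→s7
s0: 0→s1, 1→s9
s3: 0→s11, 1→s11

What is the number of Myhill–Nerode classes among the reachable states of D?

6

States {s8} cannot be reached from the start state, so discard them.
Initial partition by acceptance: {s5,s6,s12} | {s0,s1,s2,s3,s4,s7,s9,s10,s11}.
Split {s0,s1,s2,s3,s4,s7,s9,s10,s11} by δ(·,0) → {s0,s1,s2,s3,s4,s7,s9} and {s10,s11}.
Split {s5,s6,s12} by δ(·,0) → {s6,s12} and {s5}.
On input 0, block {s0,s1,s2,s3,s4,s7,s9} splits into {s2,s3,s7,s9} and {s0,s1,s4}.
Refine {s2,s3,s7,s9} on symbol 1: members go to different blocks, giving {s2,s7} and {s3,s9}.
Stable partition: {s6,s12} | {s2,s7} | {s10,s11} | {s5} | {s0,s1,s4} | {s3,s9} — 6 equivalence classes.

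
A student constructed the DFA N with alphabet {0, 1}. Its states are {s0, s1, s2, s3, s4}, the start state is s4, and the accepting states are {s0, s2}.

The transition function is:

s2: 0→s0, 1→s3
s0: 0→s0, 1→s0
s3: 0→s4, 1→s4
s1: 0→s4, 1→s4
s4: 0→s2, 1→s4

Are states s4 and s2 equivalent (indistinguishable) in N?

States {s1} cannot be reached from the start state, so discard them.
P0 = {s0,s2} | {s3,s4}.
On input 1, block {s0,s2} splits into {s0} and {s2}.
On input 0, block {s3,s4} splits into {s3} and {s4}.
Stable partition: {s0} | {s3} | {s2} | {s4} — 4 equivalence classes.
s4 and s2 end up in different blocks, so they are distinguishable. For instance, the string 'ε' is accepted from only s2.

No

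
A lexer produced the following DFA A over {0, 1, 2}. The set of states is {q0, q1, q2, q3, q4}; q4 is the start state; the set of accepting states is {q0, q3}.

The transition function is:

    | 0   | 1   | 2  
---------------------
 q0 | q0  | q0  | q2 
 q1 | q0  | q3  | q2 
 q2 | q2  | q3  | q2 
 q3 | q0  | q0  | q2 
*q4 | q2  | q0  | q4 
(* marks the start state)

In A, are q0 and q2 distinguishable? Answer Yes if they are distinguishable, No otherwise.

First remove the unreachable states {q1}; 4 states remain.
Initial partition by acceptance: {q0,q3} | {q2,q4}.
Stable partition: {q0,q3} | {q2,q4} — 2 equivalence classes.
q0 and q2 end up in different blocks, so they are distinguishable. For instance, the string 'ε' is accepted from only q0.

Yes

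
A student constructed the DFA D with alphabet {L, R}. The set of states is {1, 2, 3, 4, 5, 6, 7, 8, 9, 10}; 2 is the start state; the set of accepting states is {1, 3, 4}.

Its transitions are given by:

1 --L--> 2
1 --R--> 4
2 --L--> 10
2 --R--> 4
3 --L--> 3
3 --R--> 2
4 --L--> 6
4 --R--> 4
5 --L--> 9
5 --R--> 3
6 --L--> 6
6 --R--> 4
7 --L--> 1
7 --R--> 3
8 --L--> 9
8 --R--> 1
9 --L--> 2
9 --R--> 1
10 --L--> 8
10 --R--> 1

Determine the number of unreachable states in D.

No path from 2 leads to 3, 5, 7; the other 7 states are all reachable.

3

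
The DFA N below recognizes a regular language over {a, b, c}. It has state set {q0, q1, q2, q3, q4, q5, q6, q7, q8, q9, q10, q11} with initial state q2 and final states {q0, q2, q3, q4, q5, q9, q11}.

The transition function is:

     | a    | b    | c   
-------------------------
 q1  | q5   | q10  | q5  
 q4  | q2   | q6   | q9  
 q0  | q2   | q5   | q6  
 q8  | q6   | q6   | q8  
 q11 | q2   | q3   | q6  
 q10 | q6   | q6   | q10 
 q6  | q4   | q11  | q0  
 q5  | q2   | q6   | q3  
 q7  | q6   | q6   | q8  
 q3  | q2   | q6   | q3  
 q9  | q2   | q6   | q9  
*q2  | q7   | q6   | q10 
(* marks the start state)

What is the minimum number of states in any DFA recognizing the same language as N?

5

States {q1} cannot be reached from the start state, so discard them.
Start with accepting vs non-accepting: {q0,q2,q3,q4,q5,q9,q11} | {q6,q7,q8,q10}.
On input a, block {q0,q2,q3,q4,q5,q9,q11} splits into {q0,q3,q4,q5,q9,q11} and {q2}.
Split {q0,q3,q4,q5,q9,q11} by δ(·,b) → {q3,q4,q5,q9} and {q0,q11}.
On input a, block {q6,q7,q8,q10} splits into {q7,q8,q10} and {q6}.
The partition is now stable with 5 blocks: {q3,q4,q5,q9} | {q7,q8,q10} | {q2} | {q0,q11} | {q6}.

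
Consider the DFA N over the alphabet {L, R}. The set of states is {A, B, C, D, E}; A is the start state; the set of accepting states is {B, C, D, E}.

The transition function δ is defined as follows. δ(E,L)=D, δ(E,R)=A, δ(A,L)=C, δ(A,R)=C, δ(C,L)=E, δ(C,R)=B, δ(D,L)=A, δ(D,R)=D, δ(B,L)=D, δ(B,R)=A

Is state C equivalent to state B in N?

No

All states are reachable from the start state.
Start with accepting vs non-accepting: {B,C,D,E} | {A}.
On input L, block {B,C,D,E} splits into {B,C,E} and {D}.
Refine {B,C,E} on symbol L: members go to different blocks, giving {B,E} and {C}.
The partition is now stable with 4 blocks: {B,E} | {A} | {D} | {C}.
C and B end up in different blocks, so they are distinguishable. For instance, the string 'R' is accepted from only C.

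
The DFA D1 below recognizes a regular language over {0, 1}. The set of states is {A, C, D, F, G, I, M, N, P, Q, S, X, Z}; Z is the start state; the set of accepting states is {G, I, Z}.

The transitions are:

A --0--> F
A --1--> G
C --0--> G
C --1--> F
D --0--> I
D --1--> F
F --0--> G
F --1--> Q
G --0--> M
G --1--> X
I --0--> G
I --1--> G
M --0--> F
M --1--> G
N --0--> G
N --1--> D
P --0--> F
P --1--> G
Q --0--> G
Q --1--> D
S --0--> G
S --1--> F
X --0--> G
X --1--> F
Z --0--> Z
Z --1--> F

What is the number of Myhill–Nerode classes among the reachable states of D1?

8

First remove the unreachable states {A,C,N,P,S}; 8 states remain.
Initial partition by acceptance: {G,I,Z} | {D,F,M,Q,X}.
On input 0, block {G,I,Z} splits into {I,Z} and {G}.
Refine {I,Z} on symbol 0: members go to different blocks, giving {Z} and {I}.
On input 0, block {D,F,M,Q,X} splits into {F,Q,X} and {M} and {D}.
Refine {F,Q,X} on symbol 1: members go to different blocks, giving {F,X} and {Q}.
On input 1, block {F,X} splits into {F} and {X}.
Stable partition: {Z} | {F} | {G} | {I} | {M} | {D} | {Q} | {X} — 8 equivalence classes.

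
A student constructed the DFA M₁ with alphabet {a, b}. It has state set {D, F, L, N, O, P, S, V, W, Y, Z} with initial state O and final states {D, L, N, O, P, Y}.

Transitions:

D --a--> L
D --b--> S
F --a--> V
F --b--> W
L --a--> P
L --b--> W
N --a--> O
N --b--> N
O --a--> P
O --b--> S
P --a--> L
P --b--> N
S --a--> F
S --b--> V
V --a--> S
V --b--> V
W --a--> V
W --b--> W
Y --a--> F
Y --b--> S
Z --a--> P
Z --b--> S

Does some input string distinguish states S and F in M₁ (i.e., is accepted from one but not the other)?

Reachable states from the start: {F,L,N,O,P,S,V,W}. Unreachable: {D,Y,Z} — drop them.
P0 = {L,N,O,P} | {F,S,V,W}.
Split {L,N,O,P} by δ(·,b) → {N,P} and {L,O}.
The partition is now stable with 3 blocks: {N,P} | {F,S,V,W} | {L,O}.
S and F lie in the same block of the stable partition, so they are equivalent — no string distinguishes them.

No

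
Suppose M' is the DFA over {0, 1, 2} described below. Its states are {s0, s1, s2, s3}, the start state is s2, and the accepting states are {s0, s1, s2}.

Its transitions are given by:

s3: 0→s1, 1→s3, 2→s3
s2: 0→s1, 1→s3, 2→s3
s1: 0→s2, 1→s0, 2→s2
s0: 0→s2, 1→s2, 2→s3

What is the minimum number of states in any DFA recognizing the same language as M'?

All states are reachable from the start state.
P0 = {s0,s1,s2} | {s3}.
Refine {s0,s1,s2} on symbol 1: members go to different blocks, giving {s0,s1} and {s2}.
On input 1, block {s0,s1} splits into {s0} and {s1}.
No further refinement is possible. Final partition (4 blocks): {s0} | {s3} | {s2} | {s1}.

4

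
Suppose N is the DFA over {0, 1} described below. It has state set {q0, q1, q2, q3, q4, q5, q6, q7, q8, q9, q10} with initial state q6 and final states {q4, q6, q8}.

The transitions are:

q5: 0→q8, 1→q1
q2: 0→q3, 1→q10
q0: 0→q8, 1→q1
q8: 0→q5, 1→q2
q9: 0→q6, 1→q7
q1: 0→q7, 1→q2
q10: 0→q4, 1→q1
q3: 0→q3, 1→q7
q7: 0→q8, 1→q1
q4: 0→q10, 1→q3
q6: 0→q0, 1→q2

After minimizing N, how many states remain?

4

Reachable states from the start: {q0,q1,q2,q3,q4,q5,q6,q7,q8,q10}. Unreachable: {q9} — drop them.
Initial partition by acceptance: {q4,q6,q8} | {q0,q1,q2,q3,q5,q7,q10}.
Split {q0,q1,q2,q3,q5,q7,q10} by δ(·,0) → {q0,q5,q7,q10} and {q1,q2,q3}.
Split {q1,q2,q3} by δ(·,0) → {q2,q3} and {q1}.
The partition is now stable with 4 blocks: {q4,q6,q8} | {q0,q5,q7,q10} | {q2,q3} | {q1}.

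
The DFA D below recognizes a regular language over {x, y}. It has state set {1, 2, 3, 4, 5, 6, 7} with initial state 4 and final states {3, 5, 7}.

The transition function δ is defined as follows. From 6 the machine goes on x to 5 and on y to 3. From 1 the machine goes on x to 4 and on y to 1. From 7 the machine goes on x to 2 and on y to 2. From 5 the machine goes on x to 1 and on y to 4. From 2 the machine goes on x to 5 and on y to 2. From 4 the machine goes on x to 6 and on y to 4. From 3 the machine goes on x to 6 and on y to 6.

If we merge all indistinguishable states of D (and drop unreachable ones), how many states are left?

5

Reachable states from the start: {1,3,4,5,6}. Unreachable: {2,7} — drop them.
Start with accepting vs non-accepting: {3,5} | {1,4,6}.
On input x, block {1,4,6} splits into {1,4} and {6}.
On input x, block {3,5} splits into {3} and {5}.
Split {1,4} by δ(·,x) → {1} and {4}.
Stable partition: {3} | {1} | {6} | {5} | {4} — 5 equivalence classes.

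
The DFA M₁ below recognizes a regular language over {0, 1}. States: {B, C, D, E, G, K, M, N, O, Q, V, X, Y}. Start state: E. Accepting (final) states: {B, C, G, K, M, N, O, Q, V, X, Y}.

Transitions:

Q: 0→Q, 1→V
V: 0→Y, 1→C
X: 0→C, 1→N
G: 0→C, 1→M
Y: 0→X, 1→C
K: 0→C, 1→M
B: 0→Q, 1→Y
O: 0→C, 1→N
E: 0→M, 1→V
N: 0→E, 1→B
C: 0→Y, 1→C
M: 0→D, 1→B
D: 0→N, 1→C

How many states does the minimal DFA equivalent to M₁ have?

7

States {G,K,O} cannot be reached from the start state, so discard them.
Initial partition by acceptance: {B,C,M,N,Q,V,X,Y} | {D,E}.
Split {B,C,M,N,Q,V,X,Y} by δ(·,0) → {B,C,Q,V,X,Y} and {M,N}.
Split {B,C,Q,V,X,Y} by δ(·,1) → {B,C,Q,V,Y} and {X}.
Refine {B,C,Q,V,Y} on symbol 0: members go to different blocks, giving {B,C,Q,V} and {Y}.
On input 0, block {B,C,Q,V} splits into {C,V} and {B,Q}.
Split {B,Q} by δ(·,1) → {Q} and {B}.
No further refinement is possible. Final partition (7 blocks): {C,V} | {D,E} | {M,N} | {X} | {Y} | {Q} | {B}.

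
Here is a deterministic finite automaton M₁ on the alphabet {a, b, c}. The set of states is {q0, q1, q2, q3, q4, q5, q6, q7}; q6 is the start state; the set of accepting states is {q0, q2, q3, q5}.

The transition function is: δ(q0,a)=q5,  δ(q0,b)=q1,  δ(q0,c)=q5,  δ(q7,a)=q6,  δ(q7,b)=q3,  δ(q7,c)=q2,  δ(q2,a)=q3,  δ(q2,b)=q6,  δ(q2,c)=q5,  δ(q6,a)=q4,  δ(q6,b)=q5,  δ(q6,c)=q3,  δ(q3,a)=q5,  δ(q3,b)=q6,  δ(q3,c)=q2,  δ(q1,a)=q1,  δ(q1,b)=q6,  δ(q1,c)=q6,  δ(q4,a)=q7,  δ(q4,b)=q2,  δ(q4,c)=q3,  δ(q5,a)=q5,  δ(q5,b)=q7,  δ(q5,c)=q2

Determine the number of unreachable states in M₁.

2

No path from q6 leads to q0, q1; the other 6 states are all reachable.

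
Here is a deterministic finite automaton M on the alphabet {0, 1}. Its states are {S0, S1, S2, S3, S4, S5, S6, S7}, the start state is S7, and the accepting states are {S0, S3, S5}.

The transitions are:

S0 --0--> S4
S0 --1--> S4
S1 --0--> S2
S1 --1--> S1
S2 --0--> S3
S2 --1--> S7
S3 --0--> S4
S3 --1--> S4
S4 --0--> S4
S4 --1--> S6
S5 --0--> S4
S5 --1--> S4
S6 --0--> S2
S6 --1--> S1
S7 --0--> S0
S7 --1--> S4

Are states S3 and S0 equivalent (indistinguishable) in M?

Yes

First remove the unreachable states {S5}; 7 states remain.
Initial partition by acceptance: {S0,S3} | {S1,S2,S4,S6,S7}.
On input 0, block {S1,S2,S4,S6,S7} splits into {S1,S4,S6} and {S2,S7}.
On input 0, block {S1,S4,S6} splits into {S1,S6} and {S4}.
Split {S2,S7} by δ(·,1) → {S2} and {S7}.
Stable partition: {S0,S3} | {S1,S6} | {S2} | {S4} | {S7} — 5 equivalence classes.
S3 and S0 lie in the same block of the stable partition, so they are equivalent — no string distinguishes them.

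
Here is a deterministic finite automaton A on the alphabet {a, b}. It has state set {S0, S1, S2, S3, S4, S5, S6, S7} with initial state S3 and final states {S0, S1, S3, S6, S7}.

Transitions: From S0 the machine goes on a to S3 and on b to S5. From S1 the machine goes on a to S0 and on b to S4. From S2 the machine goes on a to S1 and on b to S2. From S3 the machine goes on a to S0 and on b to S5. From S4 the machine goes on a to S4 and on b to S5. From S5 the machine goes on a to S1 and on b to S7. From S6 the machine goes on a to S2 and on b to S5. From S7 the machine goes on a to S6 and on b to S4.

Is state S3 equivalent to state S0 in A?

Yes

Every state is reachable, so we keep all 8.
Initial partition by acceptance: {S0,S1,S3,S6,S7} | {S2,S4,S5}.
Split {S0,S1,S3,S6,S7} by δ(·,a) → {S0,S1,S3,S7} and {S6}.
Refine {S0,S1,S3,S7} on symbol a: members go to different blocks, giving {S0,S1,S3} and {S7}.
On input a, block {S2,S4,S5} splits into {S2,S5} and {S4}.
Refine {S0,S1,S3} on symbol b: members go to different blocks, giving {S0,S3} and {S1}.
Split {S2,S5} by δ(·,b) → {S2} and {S5}.
No further refinement is possible. Final partition (7 blocks): {S0,S3} | {S2} | {S6} | {S7} | {S4} | {S1} | {S5}.
S3 and S0 lie in the same block of the stable partition, so they are equivalent — no string distinguishes them.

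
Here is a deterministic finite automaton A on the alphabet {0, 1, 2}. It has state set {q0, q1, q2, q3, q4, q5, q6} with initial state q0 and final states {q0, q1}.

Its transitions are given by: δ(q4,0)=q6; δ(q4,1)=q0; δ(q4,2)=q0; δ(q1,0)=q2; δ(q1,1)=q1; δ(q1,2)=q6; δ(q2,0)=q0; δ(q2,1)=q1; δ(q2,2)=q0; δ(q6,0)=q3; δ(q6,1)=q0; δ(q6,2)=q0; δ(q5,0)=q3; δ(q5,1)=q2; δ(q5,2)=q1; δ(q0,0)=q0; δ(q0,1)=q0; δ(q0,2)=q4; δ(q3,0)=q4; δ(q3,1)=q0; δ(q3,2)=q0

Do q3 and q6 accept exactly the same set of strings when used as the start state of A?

Yes

First remove the unreachable states {q1,q2,q5}; 4 states remain.
Start with accepting vs non-accepting: {q0} | {q3,q4,q6}.
No further refinement is possible. Final partition (2 blocks): {q0} | {q3,q4,q6}.
q3 and q6 lie in the same block of the stable partition, so they are equivalent — no string distinguishes them.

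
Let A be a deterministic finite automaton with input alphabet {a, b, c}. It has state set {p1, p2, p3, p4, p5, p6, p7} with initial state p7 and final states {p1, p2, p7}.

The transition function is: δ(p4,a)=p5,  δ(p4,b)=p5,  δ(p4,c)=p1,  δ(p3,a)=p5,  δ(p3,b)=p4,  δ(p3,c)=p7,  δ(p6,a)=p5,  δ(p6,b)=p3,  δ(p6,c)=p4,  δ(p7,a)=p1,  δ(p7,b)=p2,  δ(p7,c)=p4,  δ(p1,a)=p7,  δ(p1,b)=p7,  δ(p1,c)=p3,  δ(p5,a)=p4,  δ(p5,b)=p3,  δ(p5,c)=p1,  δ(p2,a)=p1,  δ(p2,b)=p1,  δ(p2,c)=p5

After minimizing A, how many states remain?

2

First remove the unreachable states {p6}; 6 states remain.
P0 = {p1,p2,p7} | {p3,p4,p5}.
No further refinement is possible. Final partition (2 blocks): {p1,p2,p7} | {p3,p4,p5}.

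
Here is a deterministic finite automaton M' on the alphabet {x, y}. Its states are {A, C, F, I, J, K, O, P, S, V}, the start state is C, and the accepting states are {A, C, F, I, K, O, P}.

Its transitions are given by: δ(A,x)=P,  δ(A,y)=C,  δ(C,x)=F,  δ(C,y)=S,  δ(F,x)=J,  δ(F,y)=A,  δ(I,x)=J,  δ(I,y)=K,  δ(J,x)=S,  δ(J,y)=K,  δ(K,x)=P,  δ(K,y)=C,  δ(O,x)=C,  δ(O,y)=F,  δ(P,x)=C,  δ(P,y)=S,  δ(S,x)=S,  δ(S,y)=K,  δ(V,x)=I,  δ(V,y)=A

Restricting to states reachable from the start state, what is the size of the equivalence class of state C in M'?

1

Reachable states from the start: {A,C,F,J,K,P,S}. Unreachable: {I,O,V} — drop them.
Initial partition by acceptance: {A,C,F,K,P} | {J,S}.
On input x, block {A,C,F,K,P} splits into {A,C,K,P} and {F}.
Refine {A,C,K,P} on symbol x: members go to different blocks, giving {A,K,P} and {C}.
Split {A,K,P} by δ(·,x) → {A,K} and {P}.
Stable partition: {A,K} | {J,S} | {F} | {C} | {P} — 5 equivalence classes.
State C belongs to the block {C}, which has 1 states.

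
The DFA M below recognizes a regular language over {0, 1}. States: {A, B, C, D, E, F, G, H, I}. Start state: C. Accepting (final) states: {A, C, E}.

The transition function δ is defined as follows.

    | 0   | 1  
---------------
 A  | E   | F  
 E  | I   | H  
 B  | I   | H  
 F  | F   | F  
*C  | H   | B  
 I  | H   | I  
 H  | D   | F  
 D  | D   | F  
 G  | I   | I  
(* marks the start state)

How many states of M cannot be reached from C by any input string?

3

No path from C leads to A, E, G; the other 6 states are all reachable.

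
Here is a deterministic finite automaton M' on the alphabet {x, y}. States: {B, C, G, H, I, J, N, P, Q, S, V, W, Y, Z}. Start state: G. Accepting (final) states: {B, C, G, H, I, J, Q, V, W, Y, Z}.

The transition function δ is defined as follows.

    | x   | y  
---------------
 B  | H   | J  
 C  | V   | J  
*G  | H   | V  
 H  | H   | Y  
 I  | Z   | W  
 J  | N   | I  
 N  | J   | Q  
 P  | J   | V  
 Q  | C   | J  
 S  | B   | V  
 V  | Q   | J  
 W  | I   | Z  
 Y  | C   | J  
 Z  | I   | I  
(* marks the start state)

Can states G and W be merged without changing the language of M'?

No

Reachable states from the start: {C,G,H,I,J,N,Q,V,W,Y,Z}. Unreachable: {B,P,S} — drop them.
Start with accepting vs non-accepting: {C,G,H,I,J,Q,V,W,Y,Z} | {N}.
Split {C,G,H,I,J,Q,V,W,Y,Z} by δ(·,x) → {C,G,H,I,Q,V,W,Y,Z} and {J}.
Split {C,G,H,I,Q,V,W,Y,Z} by δ(·,y) → {G,H,I,W,Z} and {C,Q,V,Y}.
Split {G,H,I,W,Z} by δ(·,y) → {I,W,Z} and {G,H}.
No further refinement is possible. Final partition (5 blocks): {I,W,Z} | {N} | {J} | {C,Q,V,Y} | {G,H}.
G and W end up in different blocks, so they are distinguishable. For instance, the string 'yyx' is accepted from only W.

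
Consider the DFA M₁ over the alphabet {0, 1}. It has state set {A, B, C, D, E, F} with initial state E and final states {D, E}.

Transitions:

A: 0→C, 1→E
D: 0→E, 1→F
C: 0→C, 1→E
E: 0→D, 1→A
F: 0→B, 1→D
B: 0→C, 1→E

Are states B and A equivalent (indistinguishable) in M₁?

All states are reachable from the start state.
Start with accepting vs non-accepting: {D,E} | {A,B,C,F}.
Stable partition: {D,E} | {A,B,C,F} — 2 equivalence classes.
B and A lie in the same block of the stable partition, so they are equivalent — no string distinguishes them.

Yes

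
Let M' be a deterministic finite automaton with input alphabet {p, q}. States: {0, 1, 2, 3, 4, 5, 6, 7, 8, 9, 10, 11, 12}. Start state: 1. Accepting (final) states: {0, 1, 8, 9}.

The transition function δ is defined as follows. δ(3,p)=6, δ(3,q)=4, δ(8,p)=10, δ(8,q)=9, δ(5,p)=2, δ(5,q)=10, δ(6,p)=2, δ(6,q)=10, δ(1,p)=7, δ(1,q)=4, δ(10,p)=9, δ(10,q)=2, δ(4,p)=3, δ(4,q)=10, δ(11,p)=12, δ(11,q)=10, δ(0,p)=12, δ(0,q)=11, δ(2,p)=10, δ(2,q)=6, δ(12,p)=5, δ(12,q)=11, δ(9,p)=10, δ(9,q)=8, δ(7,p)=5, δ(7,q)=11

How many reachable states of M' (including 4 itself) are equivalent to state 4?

2

First remove the unreachable states {0}; 12 states remain.
Initial partition by acceptance: {1,8,9} | {2,3,4,5,6,7,10,11,12}.
Split {1,8,9} by δ(·,q) → {8,9} and {1}.
Split {2,3,4,5,6,7,10,11,12} by δ(·,p) → {2,3,4,5,6,7,11,12} and {10}.
On input p, block {2,3,4,5,6,7,11,12} splits into {3,4,5,6,7,11,12} and {2}.
On input p, block {3,4,5,6,7,11,12} splits into {3,4,7,11,12} and {5,6}.
On input p, block {3,4,7,11,12} splits into {3,7,12} and {4,11}.
No further refinement is possible. Final partition (7 blocks): {8,9} | {3,7,12} | {1} | {10} | {2} | {5,6} | {4,11}.
The equivalence class containing 4 is {4,11}, of size 2.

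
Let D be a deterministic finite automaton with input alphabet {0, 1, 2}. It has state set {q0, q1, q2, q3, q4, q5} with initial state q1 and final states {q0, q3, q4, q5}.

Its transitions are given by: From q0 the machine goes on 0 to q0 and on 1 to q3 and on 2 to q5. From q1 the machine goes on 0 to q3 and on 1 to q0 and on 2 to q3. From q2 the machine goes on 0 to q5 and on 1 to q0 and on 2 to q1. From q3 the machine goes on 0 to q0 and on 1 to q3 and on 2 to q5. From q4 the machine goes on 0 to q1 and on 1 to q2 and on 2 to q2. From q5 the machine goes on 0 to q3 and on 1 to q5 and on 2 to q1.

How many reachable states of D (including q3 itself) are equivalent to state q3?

2

States {q2,q4} cannot be reached from the start state, so discard them.
P0 = {q0,q3,q5} | {q1}.
On input 2, block {q0,q3,q5} splits into {q0,q3} and {q5}.
The partition is now stable with 3 blocks: {q0,q3} | {q1} | {q5}.
The equivalence class containing q3 is {q0,q3}, of size 2.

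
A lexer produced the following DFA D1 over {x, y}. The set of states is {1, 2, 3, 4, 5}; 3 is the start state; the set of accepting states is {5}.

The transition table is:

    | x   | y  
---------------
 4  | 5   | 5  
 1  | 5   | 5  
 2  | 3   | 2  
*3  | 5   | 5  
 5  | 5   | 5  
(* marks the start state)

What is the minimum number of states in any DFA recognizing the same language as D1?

2

States {1,2,4} cannot be reached from the start state, so discard them.
P0 = {5} | {3}.
The partition is now stable with 2 blocks: {5} | {3}.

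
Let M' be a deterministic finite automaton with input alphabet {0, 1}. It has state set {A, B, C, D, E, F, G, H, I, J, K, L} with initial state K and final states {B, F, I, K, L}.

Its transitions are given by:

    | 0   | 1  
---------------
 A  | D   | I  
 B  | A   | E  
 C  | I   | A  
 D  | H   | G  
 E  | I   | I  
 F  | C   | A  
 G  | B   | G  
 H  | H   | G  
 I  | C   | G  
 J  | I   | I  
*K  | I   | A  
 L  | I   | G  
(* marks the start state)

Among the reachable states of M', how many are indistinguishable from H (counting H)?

2

First remove the unreachable states {F,J,L}; 9 states remain.
P0 = {B,I,K} | {A,C,D,E,G,H}.
Split {B,I,K} by δ(·,0) → {B,I} and {K}.
Split {A,C,D,E,G,H} by δ(·,0) → {A,D,H} and {C,E,G}.
On input 0, block {B,I} splits into {B} and {I}.
Refine {A,D,H} on symbol 1: members go to different blocks, giving {D,H} and {A}.
Split {C,E,G} by δ(·,0) → {C,E} and {G}.
On input 1, block {C,E} splits into {C} and {E}.
No further refinement is possible. Final partition (8 blocks): {B} | {D,H} | {K} | {C} | {I} | {A} | {G} | {E}.
State H belongs to the block {D,H}, which has 2 states.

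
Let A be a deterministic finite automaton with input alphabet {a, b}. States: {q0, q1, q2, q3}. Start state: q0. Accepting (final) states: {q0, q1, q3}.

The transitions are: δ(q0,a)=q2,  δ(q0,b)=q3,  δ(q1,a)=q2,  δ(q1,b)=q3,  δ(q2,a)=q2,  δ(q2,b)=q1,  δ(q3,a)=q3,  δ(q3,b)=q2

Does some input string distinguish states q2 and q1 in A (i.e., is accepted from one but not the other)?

Yes

Initial partition by acceptance: {q0,q1,q3} | {q2}.
Split {q0,q1,q3} by δ(·,a) → {q0,q1} and {q3}.
No further refinement is possible. Final partition (3 blocks): {q0,q1} | {q2} | {q3}.
q2 and q1 end up in different blocks, so they are distinguishable. For instance, the string 'ε' is accepted from only q1.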